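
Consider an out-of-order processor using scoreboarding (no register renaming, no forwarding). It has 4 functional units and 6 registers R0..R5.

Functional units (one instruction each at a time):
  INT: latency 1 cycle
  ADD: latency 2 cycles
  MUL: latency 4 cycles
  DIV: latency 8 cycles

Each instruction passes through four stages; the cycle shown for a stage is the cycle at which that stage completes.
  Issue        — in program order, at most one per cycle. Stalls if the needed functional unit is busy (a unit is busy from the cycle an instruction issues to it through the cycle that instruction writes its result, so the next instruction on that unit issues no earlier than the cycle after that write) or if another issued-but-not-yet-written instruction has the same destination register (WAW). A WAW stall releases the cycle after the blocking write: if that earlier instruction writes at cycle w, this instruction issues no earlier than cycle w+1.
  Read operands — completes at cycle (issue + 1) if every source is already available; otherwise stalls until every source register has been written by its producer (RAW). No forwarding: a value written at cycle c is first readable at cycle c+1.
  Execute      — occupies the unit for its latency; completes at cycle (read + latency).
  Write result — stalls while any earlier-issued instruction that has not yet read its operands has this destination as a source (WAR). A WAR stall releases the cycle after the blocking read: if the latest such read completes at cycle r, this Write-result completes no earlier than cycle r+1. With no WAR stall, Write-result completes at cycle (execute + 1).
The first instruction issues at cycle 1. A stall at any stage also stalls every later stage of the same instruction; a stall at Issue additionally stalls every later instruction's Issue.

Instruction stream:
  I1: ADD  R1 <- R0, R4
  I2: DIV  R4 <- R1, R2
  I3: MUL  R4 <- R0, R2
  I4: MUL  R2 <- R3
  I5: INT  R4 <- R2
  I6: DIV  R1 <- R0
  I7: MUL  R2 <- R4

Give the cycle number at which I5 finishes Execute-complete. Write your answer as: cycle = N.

cycle = 31

c1: I1 issues→ADD
c2: I1 reads, I2 issues→DIV
c4: I1 exec-done
c5: I1 writes R1
c6: I2 reads
c14: I2 exec-done
c15: I2 writes R4
c16: I3 issues→MUL
c17: I3 reads
c21: I3 exec-done
c22: I3 writes R4
c23: I4 issues→MUL
c24: I4 reads, I5 issues→INT
c25: I6 issues→DIV
c26: I6 reads
c28: I4 exec-done
c29: I4 writes R2
c30: I5 reads, I7 issues→MUL
c31: I5 exec-done
c32: I5 writes R4
c33: I7 reads
c34: I6 exec-done
c35: I6 writes R1
c37: I7 exec-done
c38: I7 writes R2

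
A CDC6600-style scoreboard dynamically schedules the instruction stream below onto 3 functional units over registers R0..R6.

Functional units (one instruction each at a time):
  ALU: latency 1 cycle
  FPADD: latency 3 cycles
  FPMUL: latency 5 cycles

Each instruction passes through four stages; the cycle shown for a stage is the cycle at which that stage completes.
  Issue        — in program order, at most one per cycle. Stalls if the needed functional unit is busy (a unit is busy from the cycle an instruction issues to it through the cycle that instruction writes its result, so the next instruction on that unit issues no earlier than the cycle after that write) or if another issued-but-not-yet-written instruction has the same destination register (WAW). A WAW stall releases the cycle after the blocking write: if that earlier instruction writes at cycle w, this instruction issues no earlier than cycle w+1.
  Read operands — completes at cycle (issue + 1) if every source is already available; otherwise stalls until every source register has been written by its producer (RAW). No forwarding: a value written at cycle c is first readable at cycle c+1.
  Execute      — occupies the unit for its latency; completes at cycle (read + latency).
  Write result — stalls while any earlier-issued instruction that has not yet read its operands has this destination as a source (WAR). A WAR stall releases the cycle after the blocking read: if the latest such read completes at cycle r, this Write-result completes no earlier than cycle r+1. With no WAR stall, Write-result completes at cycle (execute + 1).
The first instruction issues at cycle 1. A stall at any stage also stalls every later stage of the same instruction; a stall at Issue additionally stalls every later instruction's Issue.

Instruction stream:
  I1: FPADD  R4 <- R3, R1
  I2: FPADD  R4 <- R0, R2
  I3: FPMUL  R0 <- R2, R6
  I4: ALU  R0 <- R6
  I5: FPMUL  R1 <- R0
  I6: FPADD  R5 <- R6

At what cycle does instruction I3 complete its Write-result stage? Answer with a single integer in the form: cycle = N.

c1: issue I1 (FPADD)
c2: I1 read-ops
c5: I1 finished on FPADD
c6: I1→R4
c7: issue I2 (FPADD)
c8: I2 read-ops | issue I3 (FPMUL)
c9: I3 read-ops
c11: I2 finished on FPADD
c12: I2→R4
c14: I3 finished on FPMUL
c15: I3→R0
c16: issue I4 (ALU)
c17: I4 read-ops | issue I5 (FPMUL)
c18: I4 finished on ALU | issue I6 (FPADD)
c19: I4→R0 | I6 read-ops
c20: I5 read-ops
c22: I6 finished on FPADD
c23: I6→R5
c25: I5 finished on FPMUL
c26: I5→R1

cycle = 15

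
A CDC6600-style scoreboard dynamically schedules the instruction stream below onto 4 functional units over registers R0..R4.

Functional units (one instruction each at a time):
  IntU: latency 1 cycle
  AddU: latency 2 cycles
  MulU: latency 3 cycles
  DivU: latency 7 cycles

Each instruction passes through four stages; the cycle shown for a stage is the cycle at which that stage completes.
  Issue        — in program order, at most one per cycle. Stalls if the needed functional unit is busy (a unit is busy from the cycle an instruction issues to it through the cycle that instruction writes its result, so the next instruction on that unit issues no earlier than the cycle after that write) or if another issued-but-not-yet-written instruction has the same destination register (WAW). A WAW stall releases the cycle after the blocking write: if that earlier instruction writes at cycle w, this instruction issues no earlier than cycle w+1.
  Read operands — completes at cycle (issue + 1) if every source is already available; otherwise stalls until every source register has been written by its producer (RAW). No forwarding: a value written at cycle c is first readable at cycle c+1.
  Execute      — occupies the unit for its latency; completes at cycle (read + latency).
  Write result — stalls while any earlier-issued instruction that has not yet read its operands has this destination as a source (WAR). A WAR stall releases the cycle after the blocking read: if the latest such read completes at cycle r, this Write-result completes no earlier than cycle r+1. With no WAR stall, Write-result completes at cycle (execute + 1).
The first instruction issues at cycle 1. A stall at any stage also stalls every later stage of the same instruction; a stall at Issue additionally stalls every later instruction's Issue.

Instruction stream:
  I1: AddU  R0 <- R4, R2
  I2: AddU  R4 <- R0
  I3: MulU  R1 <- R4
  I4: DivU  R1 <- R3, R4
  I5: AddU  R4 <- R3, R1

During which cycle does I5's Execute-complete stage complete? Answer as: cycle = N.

c1: I1 dispatched to AddU
c2: I1 operands ready
c4: I1 complete
c5: R0←I1
c6: I2 dispatched to AddU
c7: I2 operands ready · I3 dispatched to MulU
c9: I2 complete
c10: R4←I2
c11: I3 operands ready
c14: I3 complete
c15: R1←I3
c16: I4 dispatched to DivU
c17: I4 operands ready · I5 dispatched to AddU
c24: I4 complete
c25: R1←I4
c26: I5 operands ready
c28: I5 complete
c29: R4←I5

cycle = 28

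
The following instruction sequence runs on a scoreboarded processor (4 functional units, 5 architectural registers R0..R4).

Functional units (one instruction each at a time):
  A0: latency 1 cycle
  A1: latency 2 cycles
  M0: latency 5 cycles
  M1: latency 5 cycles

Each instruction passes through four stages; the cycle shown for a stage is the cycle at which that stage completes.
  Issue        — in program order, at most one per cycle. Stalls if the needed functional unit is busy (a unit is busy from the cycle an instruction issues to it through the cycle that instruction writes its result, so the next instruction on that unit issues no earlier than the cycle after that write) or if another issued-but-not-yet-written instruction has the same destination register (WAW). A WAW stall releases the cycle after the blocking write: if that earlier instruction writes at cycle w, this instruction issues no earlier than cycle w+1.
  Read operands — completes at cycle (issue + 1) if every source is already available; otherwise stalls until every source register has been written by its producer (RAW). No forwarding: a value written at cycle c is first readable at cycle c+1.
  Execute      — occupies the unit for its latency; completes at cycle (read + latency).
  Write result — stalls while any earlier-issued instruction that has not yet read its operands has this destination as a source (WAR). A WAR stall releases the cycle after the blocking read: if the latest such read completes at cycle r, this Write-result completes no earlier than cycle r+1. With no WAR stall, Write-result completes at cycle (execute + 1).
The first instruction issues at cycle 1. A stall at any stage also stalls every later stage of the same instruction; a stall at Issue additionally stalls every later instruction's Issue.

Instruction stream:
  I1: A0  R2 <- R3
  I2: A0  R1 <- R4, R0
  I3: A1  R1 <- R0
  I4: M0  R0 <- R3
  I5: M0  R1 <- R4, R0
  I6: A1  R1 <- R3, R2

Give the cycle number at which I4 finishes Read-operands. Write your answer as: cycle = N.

cycle = 11

[I1] 1/2/3/4
[I2] 5/6/7/8  (struct: A0 busy until I1 writes@4)
[I3] 9/10/12/13  (WAW R1: wait I2 write@8)
[I4] 10/11/16/17
[I5] 18/19/24/25  (struct: M0 busy until I4 writes@17)
[I6] 26/27/29/30  (WAW R1: wait I5 write@25)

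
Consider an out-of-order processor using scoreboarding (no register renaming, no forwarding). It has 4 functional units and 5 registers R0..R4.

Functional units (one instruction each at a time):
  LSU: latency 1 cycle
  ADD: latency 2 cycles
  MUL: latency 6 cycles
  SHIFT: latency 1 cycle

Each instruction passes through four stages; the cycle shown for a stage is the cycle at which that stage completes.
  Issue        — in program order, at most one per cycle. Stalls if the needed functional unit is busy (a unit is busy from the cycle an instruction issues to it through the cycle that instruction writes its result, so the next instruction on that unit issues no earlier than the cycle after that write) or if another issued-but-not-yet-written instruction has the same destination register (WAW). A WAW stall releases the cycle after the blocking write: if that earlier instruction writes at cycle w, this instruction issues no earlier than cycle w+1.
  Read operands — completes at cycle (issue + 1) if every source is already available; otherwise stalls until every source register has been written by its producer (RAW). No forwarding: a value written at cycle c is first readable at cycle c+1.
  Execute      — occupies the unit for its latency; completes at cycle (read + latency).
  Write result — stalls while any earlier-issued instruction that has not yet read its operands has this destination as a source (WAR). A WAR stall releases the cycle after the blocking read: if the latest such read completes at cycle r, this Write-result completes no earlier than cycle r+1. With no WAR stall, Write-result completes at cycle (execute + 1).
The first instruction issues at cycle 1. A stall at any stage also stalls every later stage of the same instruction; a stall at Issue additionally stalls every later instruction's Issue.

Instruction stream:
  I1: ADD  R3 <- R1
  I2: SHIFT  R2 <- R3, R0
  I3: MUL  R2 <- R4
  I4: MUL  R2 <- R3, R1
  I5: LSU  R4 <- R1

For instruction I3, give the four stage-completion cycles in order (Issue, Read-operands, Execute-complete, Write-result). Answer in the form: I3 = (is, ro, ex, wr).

I1 -> (1, 2, 4, 5)
I2 -> (2, 6, 7, 8)  // RAW R3: wait I1 write@5
I3 -> (9, 10, 16, 17)  // WAW R2: wait I2 write@8
I4 -> (18, 19, 25, 26)  // struct: MUL busy until I3 writes@17
I5 -> (19, 20, 21, 22)

I3 = (9, 10, 16, 17)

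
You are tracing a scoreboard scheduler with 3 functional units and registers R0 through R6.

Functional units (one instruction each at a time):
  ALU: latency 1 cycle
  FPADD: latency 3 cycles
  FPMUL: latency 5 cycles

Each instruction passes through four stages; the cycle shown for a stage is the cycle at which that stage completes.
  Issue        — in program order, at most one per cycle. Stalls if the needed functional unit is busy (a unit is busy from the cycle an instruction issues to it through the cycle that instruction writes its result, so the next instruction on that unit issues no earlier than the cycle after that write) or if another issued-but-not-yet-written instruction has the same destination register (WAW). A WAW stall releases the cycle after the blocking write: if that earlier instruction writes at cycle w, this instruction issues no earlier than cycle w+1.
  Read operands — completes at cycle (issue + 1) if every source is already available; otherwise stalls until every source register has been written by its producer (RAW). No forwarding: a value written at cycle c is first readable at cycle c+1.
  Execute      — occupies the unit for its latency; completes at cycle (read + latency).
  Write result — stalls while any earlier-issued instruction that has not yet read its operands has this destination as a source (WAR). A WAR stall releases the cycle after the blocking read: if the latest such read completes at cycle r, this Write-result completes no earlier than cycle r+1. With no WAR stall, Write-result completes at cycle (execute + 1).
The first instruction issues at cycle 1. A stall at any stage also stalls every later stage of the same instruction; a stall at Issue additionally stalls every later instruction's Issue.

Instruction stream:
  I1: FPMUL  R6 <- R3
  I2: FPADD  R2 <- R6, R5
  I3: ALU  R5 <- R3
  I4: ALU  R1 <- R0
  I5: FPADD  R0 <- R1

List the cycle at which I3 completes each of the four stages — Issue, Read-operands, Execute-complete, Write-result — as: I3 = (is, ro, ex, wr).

I1 -> (1, 2, 7, 8)
I2 -> (2, 9, 12, 13)  // RAW R6: wait I1 write@8
I3 -> (3, 4, 5, 10)  // WAR R5: wait I2 read@9
I4 -> (11, 12, 13, 14)  // struct: ALU busy until I3 writes@10
I5 -> (14, 15, 18, 19)  // struct: FPADD busy until I2 writes@13

I3 = (3, 4, 5, 10)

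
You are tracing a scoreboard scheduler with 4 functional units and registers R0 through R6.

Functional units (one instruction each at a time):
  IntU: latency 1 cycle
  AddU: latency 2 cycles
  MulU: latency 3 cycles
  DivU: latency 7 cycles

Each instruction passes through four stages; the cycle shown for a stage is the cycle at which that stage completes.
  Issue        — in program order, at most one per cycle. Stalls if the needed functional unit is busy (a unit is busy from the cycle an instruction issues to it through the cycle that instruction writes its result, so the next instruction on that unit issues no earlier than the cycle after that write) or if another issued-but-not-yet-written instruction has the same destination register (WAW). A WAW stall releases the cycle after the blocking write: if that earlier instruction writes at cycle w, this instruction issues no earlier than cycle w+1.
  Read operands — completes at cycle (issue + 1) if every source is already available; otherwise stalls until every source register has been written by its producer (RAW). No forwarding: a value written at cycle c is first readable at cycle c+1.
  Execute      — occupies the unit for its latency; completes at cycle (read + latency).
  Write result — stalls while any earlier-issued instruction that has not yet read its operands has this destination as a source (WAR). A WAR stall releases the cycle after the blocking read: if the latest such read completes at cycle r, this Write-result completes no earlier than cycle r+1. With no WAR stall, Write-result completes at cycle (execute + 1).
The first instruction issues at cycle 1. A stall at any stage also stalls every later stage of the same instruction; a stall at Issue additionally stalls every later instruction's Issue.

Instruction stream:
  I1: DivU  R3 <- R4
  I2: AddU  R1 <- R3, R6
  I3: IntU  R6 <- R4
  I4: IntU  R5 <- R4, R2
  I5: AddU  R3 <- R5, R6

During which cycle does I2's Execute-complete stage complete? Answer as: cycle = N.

cycle = 13

I1: IS=1 RO=2 EX=9 WR=10
I2: IS=2 RO=11 EX=13 WR=14  [RAW R3: wait I1 write@10]
I3: IS=3 RO=4 EX=5 WR=12  [WAR R6: wait I2 read@11]
I4: IS=13 RO=14 EX=15 WR=16  [struct: IntU busy until I3 writes@12]
I5: IS=15 RO=17 EX=19 WR=20  [struct: AddU busy until I2 writes@14; RAW R5: wait I4 write@16]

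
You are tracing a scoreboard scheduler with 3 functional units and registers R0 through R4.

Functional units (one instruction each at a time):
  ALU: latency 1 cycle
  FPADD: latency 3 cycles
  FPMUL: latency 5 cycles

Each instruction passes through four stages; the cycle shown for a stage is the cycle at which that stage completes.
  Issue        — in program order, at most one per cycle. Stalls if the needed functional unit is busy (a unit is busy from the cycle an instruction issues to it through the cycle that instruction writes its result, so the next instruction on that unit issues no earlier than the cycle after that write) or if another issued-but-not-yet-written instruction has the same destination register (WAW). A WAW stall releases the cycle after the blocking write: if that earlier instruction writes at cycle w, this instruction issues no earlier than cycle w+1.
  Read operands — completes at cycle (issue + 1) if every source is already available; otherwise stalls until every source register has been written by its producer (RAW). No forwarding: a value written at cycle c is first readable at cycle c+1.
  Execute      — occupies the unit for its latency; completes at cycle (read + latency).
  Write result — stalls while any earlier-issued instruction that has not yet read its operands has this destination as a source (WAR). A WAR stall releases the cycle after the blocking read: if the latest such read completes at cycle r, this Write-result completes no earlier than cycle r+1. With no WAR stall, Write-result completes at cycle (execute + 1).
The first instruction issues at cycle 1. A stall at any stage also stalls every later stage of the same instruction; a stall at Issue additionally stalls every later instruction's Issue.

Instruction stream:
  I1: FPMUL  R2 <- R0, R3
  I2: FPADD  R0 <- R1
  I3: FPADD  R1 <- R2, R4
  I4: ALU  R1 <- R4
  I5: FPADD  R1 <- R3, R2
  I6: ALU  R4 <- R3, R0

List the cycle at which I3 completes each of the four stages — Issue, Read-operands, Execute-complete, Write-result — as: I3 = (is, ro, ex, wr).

I3 = (8, 9, 12, 13)

  I1 | 1 | 2 | 7 | 8
  I2 | 2 | 3 | 6 | 7
  I3 | 8 | 9 | 12 | 13   struct: FPADD busy until I2 writes@7
  I4 | 14 | 15 | 16 | 17   WAW R1: wait I3 write@13
  I5 | 18 | 19 | 22 | 23   WAW R1: wait I4 write@17
  I6 | 19 | 20 | 21 | 22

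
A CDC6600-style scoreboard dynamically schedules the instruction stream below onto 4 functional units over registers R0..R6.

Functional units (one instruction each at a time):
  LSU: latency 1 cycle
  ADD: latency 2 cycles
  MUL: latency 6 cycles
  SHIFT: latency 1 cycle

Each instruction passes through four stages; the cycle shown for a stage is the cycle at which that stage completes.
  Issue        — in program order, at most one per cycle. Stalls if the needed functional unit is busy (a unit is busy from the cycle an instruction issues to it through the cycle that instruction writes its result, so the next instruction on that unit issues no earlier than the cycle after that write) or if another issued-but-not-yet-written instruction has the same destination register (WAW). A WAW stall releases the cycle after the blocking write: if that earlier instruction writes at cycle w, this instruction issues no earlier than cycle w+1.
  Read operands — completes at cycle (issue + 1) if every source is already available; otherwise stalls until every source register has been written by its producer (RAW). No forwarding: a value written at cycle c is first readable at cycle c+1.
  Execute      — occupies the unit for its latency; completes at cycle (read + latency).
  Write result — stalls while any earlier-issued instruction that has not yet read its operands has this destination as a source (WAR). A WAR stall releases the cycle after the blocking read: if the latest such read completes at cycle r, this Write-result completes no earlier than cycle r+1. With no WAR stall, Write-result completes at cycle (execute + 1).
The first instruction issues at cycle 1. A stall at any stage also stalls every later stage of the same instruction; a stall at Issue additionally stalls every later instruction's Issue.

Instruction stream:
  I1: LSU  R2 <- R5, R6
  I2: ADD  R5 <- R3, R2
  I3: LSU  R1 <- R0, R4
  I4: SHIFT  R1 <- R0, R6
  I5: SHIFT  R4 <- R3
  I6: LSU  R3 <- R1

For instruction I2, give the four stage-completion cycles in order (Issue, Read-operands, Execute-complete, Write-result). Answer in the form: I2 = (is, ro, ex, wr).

I2 = (2, 5, 7, 8)

c1: I1 dispatched to LSU
c2: I1 operands ready | I2 dispatched to ADD
c3: I1 complete
c4: R2←I1
c5: I2 operands ready | I3 dispatched to LSU
c6: I3 operands ready
c7: I2 complete | I3 complete
c8: R5←I2 | R1←I3
c9: I4 dispatched to SHIFT
c10: I4 operands ready
c11: I4 complete
c12: R1←I4
c13: I5 dispatched to SHIFT
c14: I5 operands ready | I6 dispatched to LSU
c15: I5 complete | I6 operands ready
c16: R4←I5 | I6 complete
c17: R3←I6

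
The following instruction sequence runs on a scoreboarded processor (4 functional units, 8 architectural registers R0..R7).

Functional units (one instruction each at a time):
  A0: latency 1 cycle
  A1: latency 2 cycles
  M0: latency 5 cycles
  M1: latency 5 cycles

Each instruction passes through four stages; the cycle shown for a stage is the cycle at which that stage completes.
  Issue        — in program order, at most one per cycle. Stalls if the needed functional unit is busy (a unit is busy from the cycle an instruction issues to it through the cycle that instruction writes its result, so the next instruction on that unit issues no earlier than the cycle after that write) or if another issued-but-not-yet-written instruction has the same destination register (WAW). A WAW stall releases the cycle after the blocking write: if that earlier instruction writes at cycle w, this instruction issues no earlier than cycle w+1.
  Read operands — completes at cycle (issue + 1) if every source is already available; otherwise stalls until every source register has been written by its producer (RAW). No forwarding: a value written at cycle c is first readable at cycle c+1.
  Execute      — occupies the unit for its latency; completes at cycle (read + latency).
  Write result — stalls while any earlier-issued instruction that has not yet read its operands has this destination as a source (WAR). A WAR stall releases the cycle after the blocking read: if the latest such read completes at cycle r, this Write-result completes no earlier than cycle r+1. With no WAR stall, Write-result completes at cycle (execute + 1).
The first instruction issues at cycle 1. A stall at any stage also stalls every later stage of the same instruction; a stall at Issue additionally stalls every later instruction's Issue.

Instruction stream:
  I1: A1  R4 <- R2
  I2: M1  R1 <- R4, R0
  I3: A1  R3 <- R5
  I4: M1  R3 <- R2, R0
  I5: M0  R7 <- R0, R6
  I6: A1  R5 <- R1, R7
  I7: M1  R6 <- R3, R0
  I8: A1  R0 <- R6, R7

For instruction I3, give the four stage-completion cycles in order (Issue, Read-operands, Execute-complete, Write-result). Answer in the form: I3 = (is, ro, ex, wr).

[I1] 1/2/4/5
[I2] 2/6/11/12  (RAW R4: wait I1 write@5)
[I3] 6/7/9/10  (struct: A1 busy until I1 writes@5)
[I4] 13/14/19/20  (struct: M1 busy until I2 writes@12)
[I5] 14/15/20/21
[I6] 15/22/24/25  (RAW R7: wait I5 write@21)
[I7] 21/22/27/28  (struct: M1 busy until I4 writes@20)
[I8] 26/29/31/32  (struct: A1 busy until I6 writes@25; RAW R6: wait I7 write@28)

I3 = (6, 7, 9, 10)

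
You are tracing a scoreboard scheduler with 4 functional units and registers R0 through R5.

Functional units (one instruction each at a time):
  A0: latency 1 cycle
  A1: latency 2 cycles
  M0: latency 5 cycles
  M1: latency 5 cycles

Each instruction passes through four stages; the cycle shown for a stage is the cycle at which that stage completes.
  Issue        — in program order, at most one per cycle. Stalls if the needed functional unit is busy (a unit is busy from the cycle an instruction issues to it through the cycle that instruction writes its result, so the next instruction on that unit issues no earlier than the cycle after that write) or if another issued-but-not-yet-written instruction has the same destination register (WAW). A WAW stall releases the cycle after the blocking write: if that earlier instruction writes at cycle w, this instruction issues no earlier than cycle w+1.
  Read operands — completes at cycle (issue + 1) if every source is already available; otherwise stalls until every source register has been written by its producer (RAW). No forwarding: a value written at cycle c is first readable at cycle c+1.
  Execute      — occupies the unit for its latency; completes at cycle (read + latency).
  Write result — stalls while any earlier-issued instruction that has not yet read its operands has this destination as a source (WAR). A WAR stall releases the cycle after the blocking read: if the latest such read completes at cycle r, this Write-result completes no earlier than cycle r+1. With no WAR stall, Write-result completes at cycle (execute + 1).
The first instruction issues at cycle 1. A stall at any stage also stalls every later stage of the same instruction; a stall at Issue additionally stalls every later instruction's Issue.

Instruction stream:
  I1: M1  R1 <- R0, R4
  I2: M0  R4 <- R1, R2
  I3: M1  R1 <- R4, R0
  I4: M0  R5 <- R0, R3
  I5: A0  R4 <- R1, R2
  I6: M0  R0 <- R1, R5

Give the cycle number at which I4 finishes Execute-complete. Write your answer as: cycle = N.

I1: IS=1 RO=2 EX=7 WR=8
I2: IS=2 RO=9 EX=14 WR=15  [RAW R1: wait I1 write@8]
I3: IS=9 RO=16 EX=21 WR=22  [struct: M1 busy until I1 writes@8; RAW R4: wait I2 write@15]
I4: IS=16 RO=17 EX=22 WR=23  [struct: M0 busy until I2 writes@15]
I5: IS=17 RO=23 EX=24 WR=25  [RAW R1: wait I3 write@22]
I6: IS=24 RO=25 EX=30 WR=31  [struct: M0 busy until I4 writes@23]

cycle = 22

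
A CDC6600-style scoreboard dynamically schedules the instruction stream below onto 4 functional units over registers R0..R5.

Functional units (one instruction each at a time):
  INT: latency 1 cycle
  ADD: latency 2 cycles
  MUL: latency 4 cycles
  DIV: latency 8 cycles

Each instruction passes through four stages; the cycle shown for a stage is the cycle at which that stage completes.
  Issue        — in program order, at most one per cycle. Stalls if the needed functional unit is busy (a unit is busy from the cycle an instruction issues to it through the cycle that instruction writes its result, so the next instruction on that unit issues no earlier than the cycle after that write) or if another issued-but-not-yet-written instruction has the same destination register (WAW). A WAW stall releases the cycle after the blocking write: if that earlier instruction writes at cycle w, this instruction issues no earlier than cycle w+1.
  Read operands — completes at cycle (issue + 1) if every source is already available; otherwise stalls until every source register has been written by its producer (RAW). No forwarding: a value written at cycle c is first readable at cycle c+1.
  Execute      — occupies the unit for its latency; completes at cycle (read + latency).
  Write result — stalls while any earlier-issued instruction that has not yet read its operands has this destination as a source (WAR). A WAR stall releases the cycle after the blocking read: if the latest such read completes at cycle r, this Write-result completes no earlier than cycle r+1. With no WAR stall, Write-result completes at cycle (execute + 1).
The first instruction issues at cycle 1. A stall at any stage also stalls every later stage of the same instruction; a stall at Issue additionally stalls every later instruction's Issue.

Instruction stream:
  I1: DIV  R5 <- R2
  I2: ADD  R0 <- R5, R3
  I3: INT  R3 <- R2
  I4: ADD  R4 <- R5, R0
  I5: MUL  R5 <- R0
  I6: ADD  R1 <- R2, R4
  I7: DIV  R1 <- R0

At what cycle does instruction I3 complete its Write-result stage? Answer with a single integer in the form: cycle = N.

cycle = 13

I1  is:1  ro:2  ex:10  wr:11
I2  is:2  ro:12  ex:14  wr:15  — RAW R5: wait I1 write@11
I3  is:3  ro:4  ex:5  wr:13  — WAR R3: wait I2 read@12
I4  is:16  ro:17  ex:19  wr:20  — struct: ADD busy until I2 writes@15
I5  is:17  ro:18  ex:22  wr:23
I6  is:21  ro:22  ex:24  wr:25  — struct: ADD busy until I4 writes@20
I7  is:26  ro:27  ex:35  wr:36  — WAW R1: wait I6 write@25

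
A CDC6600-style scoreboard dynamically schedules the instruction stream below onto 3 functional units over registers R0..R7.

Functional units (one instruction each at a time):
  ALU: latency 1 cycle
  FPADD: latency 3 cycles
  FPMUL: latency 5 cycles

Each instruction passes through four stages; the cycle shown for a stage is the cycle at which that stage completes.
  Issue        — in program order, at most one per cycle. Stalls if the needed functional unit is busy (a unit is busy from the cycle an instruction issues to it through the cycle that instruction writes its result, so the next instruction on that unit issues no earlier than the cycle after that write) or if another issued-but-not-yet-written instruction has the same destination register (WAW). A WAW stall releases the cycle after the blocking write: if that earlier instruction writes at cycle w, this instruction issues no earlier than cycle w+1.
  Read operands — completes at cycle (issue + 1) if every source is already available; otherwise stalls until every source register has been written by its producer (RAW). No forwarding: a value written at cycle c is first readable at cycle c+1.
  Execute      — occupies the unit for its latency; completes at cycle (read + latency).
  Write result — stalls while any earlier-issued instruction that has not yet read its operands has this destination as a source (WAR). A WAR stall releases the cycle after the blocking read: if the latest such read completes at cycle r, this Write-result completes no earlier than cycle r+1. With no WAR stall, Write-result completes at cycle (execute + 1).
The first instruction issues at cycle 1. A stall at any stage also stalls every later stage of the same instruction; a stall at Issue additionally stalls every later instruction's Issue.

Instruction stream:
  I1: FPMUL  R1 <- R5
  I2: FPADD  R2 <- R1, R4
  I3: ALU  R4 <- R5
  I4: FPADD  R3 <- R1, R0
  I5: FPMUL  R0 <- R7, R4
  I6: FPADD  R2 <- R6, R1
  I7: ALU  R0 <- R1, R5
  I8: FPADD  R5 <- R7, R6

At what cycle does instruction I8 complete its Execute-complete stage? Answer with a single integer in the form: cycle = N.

cycle = 30

cycle 1: I1 issues→FPMUL
cycle 2: I1 reads, I2 issues→FPADD
cycle 3: I3 issues→ALU
cycle 4: I3 reads
cycle 5: I3 exec-done
cycle 7: I1 exec-done
cycle 8: I1 writes R1
cycle 9: I2 reads
cycle 10: I3 writes R4
cycle 12: I2 exec-done
cycle 13: I2 writes R2
cycle 14: I4 issues→FPADD
cycle 15: I4 reads, I5 issues→FPMUL
cycle 16: I5 reads
cycle 18: I4 exec-done
cycle 19: I4 writes R3
cycle 20: I6 issues→FPADD
cycle 21: I5 exec-done, I6 reads
cycle 22: I5 writes R0
cycle 23: I7 issues→ALU
cycle 24: I6 exec-done, I7 reads
cycle 25: I6 writes R2, I7 exec-done
cycle 26: I7 writes R0, I8 issues→FPADD
cycle 27: I8 reads
cycle 30: I8 exec-done
cycle 31: I8 writes R5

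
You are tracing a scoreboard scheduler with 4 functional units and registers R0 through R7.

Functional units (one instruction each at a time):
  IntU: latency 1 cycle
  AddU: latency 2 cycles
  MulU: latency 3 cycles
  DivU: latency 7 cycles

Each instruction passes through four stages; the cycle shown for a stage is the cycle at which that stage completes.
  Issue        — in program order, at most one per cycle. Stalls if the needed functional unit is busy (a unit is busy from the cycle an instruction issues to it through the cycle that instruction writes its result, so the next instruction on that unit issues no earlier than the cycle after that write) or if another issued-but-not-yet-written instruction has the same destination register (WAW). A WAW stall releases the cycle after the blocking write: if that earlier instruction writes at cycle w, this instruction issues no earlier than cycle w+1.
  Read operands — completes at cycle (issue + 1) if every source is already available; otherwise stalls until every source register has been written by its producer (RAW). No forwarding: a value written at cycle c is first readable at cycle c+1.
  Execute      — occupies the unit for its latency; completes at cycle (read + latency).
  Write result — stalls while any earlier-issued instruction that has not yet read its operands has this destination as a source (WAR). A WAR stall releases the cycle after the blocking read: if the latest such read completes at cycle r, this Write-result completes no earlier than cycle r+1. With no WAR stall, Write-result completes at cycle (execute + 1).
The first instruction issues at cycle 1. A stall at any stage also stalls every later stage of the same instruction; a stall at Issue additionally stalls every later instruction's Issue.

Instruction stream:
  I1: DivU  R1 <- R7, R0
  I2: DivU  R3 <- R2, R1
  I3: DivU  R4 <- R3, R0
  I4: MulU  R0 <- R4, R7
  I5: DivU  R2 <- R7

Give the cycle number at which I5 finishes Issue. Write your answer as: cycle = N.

cycle = 31

I1: IS=1 RO=2 EX=9 WR=10
I2: IS=11 RO=12 EX=19 WR=20  [struct: DivU busy until I1 writes@10]
I3: IS=21 RO=22 EX=29 WR=30  [struct: DivU busy until I2 writes@20]
I4: IS=22 RO=31 EX=34 WR=35  [RAW R4: wait I3 write@30]
I5: IS=31 RO=32 EX=39 WR=40  [struct: DivU busy until I3 writes@30]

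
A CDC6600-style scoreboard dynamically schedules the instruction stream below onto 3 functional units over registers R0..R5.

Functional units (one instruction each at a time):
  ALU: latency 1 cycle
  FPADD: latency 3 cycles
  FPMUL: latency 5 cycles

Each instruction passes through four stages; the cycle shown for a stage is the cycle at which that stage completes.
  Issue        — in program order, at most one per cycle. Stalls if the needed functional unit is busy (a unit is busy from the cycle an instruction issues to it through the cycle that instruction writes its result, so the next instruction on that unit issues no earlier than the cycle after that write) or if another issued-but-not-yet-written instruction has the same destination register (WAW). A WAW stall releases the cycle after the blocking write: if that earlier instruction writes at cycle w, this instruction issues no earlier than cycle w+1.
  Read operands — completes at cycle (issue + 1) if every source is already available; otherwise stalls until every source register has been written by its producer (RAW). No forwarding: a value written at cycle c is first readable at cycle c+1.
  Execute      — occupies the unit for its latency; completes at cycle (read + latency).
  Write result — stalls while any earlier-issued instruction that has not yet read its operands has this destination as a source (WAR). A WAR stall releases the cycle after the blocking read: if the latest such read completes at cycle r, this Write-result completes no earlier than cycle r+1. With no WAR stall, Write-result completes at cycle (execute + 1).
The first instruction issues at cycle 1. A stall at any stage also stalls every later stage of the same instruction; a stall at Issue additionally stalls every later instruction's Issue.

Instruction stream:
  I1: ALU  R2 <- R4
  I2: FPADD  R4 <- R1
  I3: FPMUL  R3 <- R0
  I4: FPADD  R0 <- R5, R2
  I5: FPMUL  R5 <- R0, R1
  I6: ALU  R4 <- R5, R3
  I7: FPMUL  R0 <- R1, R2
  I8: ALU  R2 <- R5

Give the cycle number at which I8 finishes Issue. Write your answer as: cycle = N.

cycle = 24

cycle 1: I1 dispatched to ALU
cycle 2: I1 operands ready, I2 dispatched to FPADD
cycle 3: I1 complete, I2 operands ready, I3 dispatched to FPMUL
cycle 4: R2←I1, I3 operands ready
cycle 6: I2 complete
cycle 7: R4←I2
cycle 8: I4 dispatched to FPADD
cycle 9: I3 complete, I4 operands ready
cycle 10: R3←I3
cycle 11: I5 dispatched to FPMUL
cycle 12: I4 complete, I6 dispatched to ALU
cycle 13: R0←I4
cycle 14: I5 operands ready
cycle 19: I5 complete
cycle 20: R5←I5
cycle 21: I6 operands ready, I7 dispatched to FPMUL
cycle 22: I6 complete, I7 operands ready
cycle 23: R4←I6
cycle 24: I8 dispatched to ALU
cycle 25: I8 operands ready
cycle 26: I8 complete
cycle 27: I7 complete, R2←I8
cycle 28: R0←I7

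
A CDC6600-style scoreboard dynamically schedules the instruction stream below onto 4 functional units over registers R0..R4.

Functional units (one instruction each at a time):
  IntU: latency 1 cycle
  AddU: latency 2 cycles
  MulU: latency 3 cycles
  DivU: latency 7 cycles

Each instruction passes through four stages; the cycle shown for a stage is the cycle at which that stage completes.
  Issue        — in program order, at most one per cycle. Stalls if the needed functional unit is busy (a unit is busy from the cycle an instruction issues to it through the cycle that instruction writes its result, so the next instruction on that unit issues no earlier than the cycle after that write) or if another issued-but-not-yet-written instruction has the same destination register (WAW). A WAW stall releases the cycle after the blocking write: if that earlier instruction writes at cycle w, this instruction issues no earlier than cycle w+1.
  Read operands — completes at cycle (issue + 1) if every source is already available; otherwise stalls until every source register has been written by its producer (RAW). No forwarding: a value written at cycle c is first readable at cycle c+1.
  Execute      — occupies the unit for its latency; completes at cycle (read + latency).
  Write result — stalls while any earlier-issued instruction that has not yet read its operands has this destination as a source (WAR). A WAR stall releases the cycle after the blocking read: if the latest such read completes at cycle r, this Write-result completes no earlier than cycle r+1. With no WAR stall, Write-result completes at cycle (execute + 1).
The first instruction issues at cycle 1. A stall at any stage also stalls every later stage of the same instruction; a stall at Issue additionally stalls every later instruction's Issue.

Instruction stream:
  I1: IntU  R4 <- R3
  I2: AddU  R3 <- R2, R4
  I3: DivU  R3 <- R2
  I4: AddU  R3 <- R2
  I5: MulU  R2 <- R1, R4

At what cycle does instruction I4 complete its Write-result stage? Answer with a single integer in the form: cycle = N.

cycle = 23

cycle 1: I1 issues→IntU
cycle 2: I1 reads | I2 issues→AddU
cycle 3: I1 exec-done
cycle 4: I1 writes R4
cycle 5: I2 reads
cycle 7: I2 exec-done
cycle 8: I2 writes R3
cycle 9: I3 issues→DivU
cycle 10: I3 reads
cycle 17: I3 exec-done
cycle 18: I3 writes R3
cycle 19: I4 issues→AddU
cycle 20: I4 reads | I5 issues→MulU
cycle 21: I5 reads
cycle 22: I4 exec-done
cycle 23: I4 writes R3
cycle 24: I5 exec-done
cycle 25: I5 writes R2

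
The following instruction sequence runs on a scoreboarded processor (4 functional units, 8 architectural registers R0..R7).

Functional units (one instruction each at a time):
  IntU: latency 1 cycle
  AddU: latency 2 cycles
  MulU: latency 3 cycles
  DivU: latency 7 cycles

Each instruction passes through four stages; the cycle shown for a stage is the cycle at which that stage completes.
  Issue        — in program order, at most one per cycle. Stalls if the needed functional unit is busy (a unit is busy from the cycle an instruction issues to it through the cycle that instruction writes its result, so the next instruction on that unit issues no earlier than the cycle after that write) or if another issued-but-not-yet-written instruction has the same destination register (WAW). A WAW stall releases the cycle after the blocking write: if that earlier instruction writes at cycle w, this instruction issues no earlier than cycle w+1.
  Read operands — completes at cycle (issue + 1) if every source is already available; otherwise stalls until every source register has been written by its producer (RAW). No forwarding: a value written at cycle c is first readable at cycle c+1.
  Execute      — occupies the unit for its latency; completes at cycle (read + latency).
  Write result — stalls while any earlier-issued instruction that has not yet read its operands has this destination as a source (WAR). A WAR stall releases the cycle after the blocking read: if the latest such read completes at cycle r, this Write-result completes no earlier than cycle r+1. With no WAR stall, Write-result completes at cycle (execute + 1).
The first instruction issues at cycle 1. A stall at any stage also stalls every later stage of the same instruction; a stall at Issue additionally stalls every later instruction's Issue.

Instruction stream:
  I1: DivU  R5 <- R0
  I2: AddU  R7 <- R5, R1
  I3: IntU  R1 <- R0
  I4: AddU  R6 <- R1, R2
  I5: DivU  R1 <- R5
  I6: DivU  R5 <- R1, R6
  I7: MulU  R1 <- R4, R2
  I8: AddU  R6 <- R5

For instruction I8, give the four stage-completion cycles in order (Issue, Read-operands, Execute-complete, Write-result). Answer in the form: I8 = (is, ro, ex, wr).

c1: I1 dispatched to DivU
c2: I1 operands ready; I2 dispatched to AddU
c3: I3 dispatched to IntU
c4: I3 operands ready
c5: I3 complete
c9: I1 complete
c10: R5←I1
c11: I2 operands ready
c12: R1←I3
c13: I2 complete
c14: R7←I2
c15: I4 dispatched to AddU
c16: I4 operands ready; I5 dispatched to DivU
c17: I5 operands ready
c18: I4 complete
c19: R6←I4
c24: I5 complete
c25: R1←I5
c26: I6 dispatched to DivU
c27: I6 operands ready; I7 dispatched to MulU
c28: I7 operands ready; I8 dispatched to AddU
c31: I7 complete
c32: R1←I7
c34: I6 complete
c35: R5←I6
c36: I8 operands ready
c38: I8 complete
c39: R6←I8

I8 = (28, 36, 38, 39)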